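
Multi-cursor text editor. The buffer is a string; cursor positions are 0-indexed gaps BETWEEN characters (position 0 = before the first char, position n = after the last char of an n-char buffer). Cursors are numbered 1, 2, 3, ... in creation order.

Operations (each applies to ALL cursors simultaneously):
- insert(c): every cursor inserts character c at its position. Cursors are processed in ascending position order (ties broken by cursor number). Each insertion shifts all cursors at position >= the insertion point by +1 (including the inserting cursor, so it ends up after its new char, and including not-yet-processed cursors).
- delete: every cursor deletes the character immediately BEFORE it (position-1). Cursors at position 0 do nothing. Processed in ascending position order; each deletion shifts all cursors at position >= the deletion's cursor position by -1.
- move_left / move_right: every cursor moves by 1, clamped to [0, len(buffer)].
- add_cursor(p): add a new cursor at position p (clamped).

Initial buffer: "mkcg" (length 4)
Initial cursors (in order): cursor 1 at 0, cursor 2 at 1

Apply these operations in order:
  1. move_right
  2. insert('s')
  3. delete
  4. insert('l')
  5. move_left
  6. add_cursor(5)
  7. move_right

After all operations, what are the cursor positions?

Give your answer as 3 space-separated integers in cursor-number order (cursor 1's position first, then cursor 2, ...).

After op 1 (move_right): buffer="mkcg" (len 4), cursors c1@1 c2@2, authorship ....
After op 2 (insert('s')): buffer="mskscg" (len 6), cursors c1@2 c2@4, authorship .1.2..
After op 3 (delete): buffer="mkcg" (len 4), cursors c1@1 c2@2, authorship ....
After op 4 (insert('l')): buffer="mlklcg" (len 6), cursors c1@2 c2@4, authorship .1.2..
After op 5 (move_left): buffer="mlklcg" (len 6), cursors c1@1 c2@3, authorship .1.2..
After op 6 (add_cursor(5)): buffer="mlklcg" (len 6), cursors c1@1 c2@3 c3@5, authorship .1.2..
After op 7 (move_right): buffer="mlklcg" (len 6), cursors c1@2 c2@4 c3@6, authorship .1.2..

Answer: 2 4 6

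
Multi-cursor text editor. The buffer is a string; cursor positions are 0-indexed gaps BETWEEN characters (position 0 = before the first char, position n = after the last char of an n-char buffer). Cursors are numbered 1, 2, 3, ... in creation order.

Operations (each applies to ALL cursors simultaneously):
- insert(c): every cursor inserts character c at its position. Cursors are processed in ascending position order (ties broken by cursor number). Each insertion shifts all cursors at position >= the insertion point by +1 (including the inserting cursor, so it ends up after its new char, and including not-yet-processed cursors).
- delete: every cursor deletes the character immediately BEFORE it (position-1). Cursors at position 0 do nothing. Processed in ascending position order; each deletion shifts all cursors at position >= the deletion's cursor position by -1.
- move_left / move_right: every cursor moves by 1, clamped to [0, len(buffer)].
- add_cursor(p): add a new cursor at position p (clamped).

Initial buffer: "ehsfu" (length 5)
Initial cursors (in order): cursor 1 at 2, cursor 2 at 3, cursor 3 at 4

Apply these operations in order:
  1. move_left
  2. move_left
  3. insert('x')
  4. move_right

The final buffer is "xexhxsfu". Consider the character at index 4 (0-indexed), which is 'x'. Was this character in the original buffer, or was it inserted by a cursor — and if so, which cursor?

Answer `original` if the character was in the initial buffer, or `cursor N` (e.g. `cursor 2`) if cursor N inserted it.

Answer: cursor 3

Derivation:
After op 1 (move_left): buffer="ehsfu" (len 5), cursors c1@1 c2@2 c3@3, authorship .....
After op 2 (move_left): buffer="ehsfu" (len 5), cursors c1@0 c2@1 c3@2, authorship .....
After op 3 (insert('x')): buffer="xexhxsfu" (len 8), cursors c1@1 c2@3 c3@5, authorship 1.2.3...
After op 4 (move_right): buffer="xexhxsfu" (len 8), cursors c1@2 c2@4 c3@6, authorship 1.2.3...
Authorship (.=original, N=cursor N): 1 . 2 . 3 . . .
Index 4: author = 3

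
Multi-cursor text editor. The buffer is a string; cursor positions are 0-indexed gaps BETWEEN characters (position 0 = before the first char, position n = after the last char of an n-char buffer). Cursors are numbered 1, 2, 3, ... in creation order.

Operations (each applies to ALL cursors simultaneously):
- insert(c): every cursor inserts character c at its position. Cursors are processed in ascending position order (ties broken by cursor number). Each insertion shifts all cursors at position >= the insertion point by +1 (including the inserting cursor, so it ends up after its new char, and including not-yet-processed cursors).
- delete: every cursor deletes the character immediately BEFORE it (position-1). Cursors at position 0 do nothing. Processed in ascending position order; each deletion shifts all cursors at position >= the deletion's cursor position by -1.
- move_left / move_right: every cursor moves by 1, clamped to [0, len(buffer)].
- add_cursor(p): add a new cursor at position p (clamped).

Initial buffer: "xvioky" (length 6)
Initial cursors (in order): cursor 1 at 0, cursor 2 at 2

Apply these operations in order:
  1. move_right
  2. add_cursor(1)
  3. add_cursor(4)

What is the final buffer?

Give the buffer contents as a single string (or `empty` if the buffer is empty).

Answer: xvioky

Derivation:
After op 1 (move_right): buffer="xvioky" (len 6), cursors c1@1 c2@3, authorship ......
After op 2 (add_cursor(1)): buffer="xvioky" (len 6), cursors c1@1 c3@1 c2@3, authorship ......
After op 3 (add_cursor(4)): buffer="xvioky" (len 6), cursors c1@1 c3@1 c2@3 c4@4, authorship ......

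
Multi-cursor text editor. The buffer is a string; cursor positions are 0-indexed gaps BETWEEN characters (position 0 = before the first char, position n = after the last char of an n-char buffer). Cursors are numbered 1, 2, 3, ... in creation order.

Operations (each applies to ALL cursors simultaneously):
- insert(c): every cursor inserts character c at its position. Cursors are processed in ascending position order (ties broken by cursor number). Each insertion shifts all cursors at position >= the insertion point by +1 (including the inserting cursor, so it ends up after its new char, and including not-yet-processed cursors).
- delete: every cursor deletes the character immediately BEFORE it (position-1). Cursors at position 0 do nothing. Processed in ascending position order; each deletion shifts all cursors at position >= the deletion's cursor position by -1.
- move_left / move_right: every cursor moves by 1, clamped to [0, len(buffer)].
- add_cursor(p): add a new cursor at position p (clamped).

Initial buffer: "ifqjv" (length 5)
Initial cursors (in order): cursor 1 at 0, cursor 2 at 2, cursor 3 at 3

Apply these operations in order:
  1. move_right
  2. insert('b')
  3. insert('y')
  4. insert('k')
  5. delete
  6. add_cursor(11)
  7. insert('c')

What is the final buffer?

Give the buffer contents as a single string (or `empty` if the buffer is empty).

Answer: ibycfqbycjbycvc

Derivation:
After op 1 (move_right): buffer="ifqjv" (len 5), cursors c1@1 c2@3 c3@4, authorship .....
After op 2 (insert('b')): buffer="ibfqbjbv" (len 8), cursors c1@2 c2@5 c3@7, authorship .1..2.3.
After op 3 (insert('y')): buffer="ibyfqbyjbyv" (len 11), cursors c1@3 c2@7 c3@10, authorship .11..22.33.
After op 4 (insert('k')): buffer="ibykfqbykjbykv" (len 14), cursors c1@4 c2@9 c3@13, authorship .111..222.333.
After op 5 (delete): buffer="ibyfqbyjbyv" (len 11), cursors c1@3 c2@7 c3@10, authorship .11..22.33.
After op 6 (add_cursor(11)): buffer="ibyfqbyjbyv" (len 11), cursors c1@3 c2@7 c3@10 c4@11, authorship .11..22.33.
After op 7 (insert('c')): buffer="ibycfqbycjbycvc" (len 15), cursors c1@4 c2@9 c3@13 c4@15, authorship .111..222.333.4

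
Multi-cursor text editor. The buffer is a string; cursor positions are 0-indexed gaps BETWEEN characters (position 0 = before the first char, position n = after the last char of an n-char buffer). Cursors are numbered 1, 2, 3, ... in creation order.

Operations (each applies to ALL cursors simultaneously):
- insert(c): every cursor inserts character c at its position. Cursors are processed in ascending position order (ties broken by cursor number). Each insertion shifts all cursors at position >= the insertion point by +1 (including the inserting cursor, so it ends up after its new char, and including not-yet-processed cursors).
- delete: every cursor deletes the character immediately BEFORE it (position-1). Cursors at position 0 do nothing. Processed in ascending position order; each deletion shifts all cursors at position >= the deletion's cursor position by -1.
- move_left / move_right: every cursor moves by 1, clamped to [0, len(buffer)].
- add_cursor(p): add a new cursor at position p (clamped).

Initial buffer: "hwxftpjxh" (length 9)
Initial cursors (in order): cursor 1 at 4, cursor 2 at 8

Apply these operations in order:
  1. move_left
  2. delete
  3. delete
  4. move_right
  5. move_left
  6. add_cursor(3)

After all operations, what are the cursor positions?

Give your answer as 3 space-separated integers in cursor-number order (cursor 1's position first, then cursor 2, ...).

After op 1 (move_left): buffer="hwxftpjxh" (len 9), cursors c1@3 c2@7, authorship .........
After op 2 (delete): buffer="hwftpxh" (len 7), cursors c1@2 c2@5, authorship .......
After op 3 (delete): buffer="hftxh" (len 5), cursors c1@1 c2@3, authorship .....
After op 4 (move_right): buffer="hftxh" (len 5), cursors c1@2 c2@4, authorship .....
After op 5 (move_left): buffer="hftxh" (len 5), cursors c1@1 c2@3, authorship .....
After op 6 (add_cursor(3)): buffer="hftxh" (len 5), cursors c1@1 c2@3 c3@3, authorship .....

Answer: 1 3 3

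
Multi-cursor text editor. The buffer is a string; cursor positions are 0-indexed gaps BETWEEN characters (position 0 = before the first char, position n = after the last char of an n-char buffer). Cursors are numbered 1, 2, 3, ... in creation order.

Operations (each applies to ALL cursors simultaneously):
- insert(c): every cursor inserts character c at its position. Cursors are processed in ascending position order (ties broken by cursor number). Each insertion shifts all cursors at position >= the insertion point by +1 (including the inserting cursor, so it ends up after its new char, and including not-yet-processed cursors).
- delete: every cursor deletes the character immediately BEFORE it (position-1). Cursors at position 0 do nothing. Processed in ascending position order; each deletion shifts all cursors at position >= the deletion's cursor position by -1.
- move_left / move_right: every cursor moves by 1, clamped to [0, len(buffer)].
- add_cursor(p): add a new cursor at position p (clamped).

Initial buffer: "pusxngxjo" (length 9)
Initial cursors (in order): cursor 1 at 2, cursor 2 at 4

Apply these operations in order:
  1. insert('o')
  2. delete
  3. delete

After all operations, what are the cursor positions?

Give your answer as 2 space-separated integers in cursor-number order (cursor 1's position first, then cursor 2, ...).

Answer: 1 2

Derivation:
After op 1 (insert('o')): buffer="puosxongxjo" (len 11), cursors c1@3 c2@6, authorship ..1..2.....
After op 2 (delete): buffer="pusxngxjo" (len 9), cursors c1@2 c2@4, authorship .........
After op 3 (delete): buffer="psngxjo" (len 7), cursors c1@1 c2@2, authorship .......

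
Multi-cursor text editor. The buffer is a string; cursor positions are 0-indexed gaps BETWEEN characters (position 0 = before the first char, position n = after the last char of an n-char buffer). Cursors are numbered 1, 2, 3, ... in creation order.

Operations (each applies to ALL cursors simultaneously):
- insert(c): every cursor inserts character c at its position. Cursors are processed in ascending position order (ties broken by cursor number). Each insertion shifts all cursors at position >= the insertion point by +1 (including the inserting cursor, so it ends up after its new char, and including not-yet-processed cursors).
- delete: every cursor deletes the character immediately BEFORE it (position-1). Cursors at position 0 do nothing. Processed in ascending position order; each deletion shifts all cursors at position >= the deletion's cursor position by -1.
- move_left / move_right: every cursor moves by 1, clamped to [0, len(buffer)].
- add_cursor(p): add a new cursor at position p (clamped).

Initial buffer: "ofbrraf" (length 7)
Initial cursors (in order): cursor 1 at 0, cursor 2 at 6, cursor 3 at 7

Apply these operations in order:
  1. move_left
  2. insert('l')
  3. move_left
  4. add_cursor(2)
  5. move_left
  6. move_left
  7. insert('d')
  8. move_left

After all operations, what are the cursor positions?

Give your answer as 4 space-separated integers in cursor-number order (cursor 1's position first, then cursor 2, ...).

Answer: 1 6 9 1

Derivation:
After op 1 (move_left): buffer="ofbrraf" (len 7), cursors c1@0 c2@5 c3@6, authorship .......
After op 2 (insert('l')): buffer="lofbrrlalf" (len 10), cursors c1@1 c2@7 c3@9, authorship 1.....2.3.
After op 3 (move_left): buffer="lofbrrlalf" (len 10), cursors c1@0 c2@6 c3@8, authorship 1.....2.3.
After op 4 (add_cursor(2)): buffer="lofbrrlalf" (len 10), cursors c1@0 c4@2 c2@6 c3@8, authorship 1.....2.3.
After op 5 (move_left): buffer="lofbrrlalf" (len 10), cursors c1@0 c4@1 c2@5 c3@7, authorship 1.....2.3.
After op 6 (move_left): buffer="lofbrrlalf" (len 10), cursors c1@0 c4@0 c2@4 c3@6, authorship 1.....2.3.
After op 7 (insert('d')): buffer="ddlofbdrrdlalf" (len 14), cursors c1@2 c4@2 c2@7 c3@10, authorship 141...2..32.3.
After op 8 (move_left): buffer="ddlofbdrrdlalf" (len 14), cursors c1@1 c4@1 c2@6 c3@9, authorship 141...2..32.3.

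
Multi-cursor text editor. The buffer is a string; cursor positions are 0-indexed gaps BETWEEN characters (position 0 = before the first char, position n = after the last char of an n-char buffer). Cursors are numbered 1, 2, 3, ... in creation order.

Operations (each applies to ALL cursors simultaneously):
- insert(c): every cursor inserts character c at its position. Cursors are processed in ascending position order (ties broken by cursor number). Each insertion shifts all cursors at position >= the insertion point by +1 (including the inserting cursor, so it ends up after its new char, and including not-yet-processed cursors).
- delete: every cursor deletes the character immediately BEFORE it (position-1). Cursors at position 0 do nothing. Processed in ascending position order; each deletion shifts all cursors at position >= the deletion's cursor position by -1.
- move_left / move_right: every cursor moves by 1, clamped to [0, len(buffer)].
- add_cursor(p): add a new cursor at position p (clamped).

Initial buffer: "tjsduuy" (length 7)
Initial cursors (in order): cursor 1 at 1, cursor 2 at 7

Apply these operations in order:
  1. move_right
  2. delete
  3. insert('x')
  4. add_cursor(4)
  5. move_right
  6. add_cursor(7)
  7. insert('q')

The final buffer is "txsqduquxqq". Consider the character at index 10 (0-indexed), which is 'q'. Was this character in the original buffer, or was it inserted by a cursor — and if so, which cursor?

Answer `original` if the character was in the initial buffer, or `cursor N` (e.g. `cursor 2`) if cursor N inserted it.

Answer: cursor 4

Derivation:
After op 1 (move_right): buffer="tjsduuy" (len 7), cursors c1@2 c2@7, authorship .......
After op 2 (delete): buffer="tsduu" (len 5), cursors c1@1 c2@5, authorship .....
After op 3 (insert('x')): buffer="txsduux" (len 7), cursors c1@2 c2@7, authorship .1....2
After op 4 (add_cursor(4)): buffer="txsduux" (len 7), cursors c1@2 c3@4 c2@7, authorship .1....2
After op 5 (move_right): buffer="txsduux" (len 7), cursors c1@3 c3@5 c2@7, authorship .1....2
After op 6 (add_cursor(7)): buffer="txsduux" (len 7), cursors c1@3 c3@5 c2@7 c4@7, authorship .1....2
After op 7 (insert('q')): buffer="txsqduquxqq" (len 11), cursors c1@4 c3@7 c2@11 c4@11, authorship .1.1..3.224
Authorship (.=original, N=cursor N): . 1 . 1 . . 3 . 2 2 4
Index 10: author = 4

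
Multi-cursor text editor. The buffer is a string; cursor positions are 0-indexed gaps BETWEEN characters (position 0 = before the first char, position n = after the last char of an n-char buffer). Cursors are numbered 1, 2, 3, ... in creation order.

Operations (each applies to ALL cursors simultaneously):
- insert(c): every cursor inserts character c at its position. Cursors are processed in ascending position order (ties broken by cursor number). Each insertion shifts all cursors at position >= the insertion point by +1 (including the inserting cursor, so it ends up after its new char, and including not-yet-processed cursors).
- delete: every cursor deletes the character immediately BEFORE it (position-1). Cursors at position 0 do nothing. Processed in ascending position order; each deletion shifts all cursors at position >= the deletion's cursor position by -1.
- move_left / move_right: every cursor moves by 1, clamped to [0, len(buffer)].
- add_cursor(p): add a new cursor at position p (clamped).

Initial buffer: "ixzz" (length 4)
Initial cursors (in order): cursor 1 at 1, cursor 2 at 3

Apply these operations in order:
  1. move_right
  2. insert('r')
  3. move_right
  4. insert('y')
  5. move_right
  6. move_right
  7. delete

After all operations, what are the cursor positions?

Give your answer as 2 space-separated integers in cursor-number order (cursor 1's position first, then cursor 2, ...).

After op 1 (move_right): buffer="ixzz" (len 4), cursors c1@2 c2@4, authorship ....
After op 2 (insert('r')): buffer="ixrzzr" (len 6), cursors c1@3 c2@6, authorship ..1..2
After op 3 (move_right): buffer="ixrzzr" (len 6), cursors c1@4 c2@6, authorship ..1..2
After op 4 (insert('y')): buffer="ixrzyzry" (len 8), cursors c1@5 c2@8, authorship ..1.1.22
After op 5 (move_right): buffer="ixrzyzry" (len 8), cursors c1@6 c2@8, authorship ..1.1.22
After op 6 (move_right): buffer="ixrzyzry" (len 8), cursors c1@7 c2@8, authorship ..1.1.22
After op 7 (delete): buffer="ixrzyz" (len 6), cursors c1@6 c2@6, authorship ..1.1.

Answer: 6 6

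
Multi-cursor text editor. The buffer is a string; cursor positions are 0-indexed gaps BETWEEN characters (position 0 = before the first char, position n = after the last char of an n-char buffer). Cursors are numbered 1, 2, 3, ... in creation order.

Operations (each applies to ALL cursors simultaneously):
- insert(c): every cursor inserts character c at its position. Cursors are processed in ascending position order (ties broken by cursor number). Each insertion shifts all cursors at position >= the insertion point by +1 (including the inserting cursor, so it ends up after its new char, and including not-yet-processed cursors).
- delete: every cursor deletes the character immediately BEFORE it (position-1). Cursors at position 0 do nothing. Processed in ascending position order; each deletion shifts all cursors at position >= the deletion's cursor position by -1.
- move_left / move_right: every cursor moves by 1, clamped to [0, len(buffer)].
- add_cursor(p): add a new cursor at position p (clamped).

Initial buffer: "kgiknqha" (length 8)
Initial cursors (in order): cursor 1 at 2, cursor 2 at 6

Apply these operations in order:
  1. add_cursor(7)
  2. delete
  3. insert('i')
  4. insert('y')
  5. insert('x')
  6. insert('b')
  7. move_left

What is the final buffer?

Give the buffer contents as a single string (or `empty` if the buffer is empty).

Answer: kiyxbikniiyyxxbba

Derivation:
After op 1 (add_cursor(7)): buffer="kgiknqha" (len 8), cursors c1@2 c2@6 c3@7, authorship ........
After op 2 (delete): buffer="kikna" (len 5), cursors c1@1 c2@4 c3@4, authorship .....
After op 3 (insert('i')): buffer="kiikniia" (len 8), cursors c1@2 c2@7 c3@7, authorship .1...23.
After op 4 (insert('y')): buffer="kiyikniiyya" (len 11), cursors c1@3 c2@10 c3@10, authorship .11...2323.
After op 5 (insert('x')): buffer="kiyxikniiyyxxa" (len 14), cursors c1@4 c2@13 c3@13, authorship .111...232323.
After op 6 (insert('b')): buffer="kiyxbikniiyyxxbba" (len 17), cursors c1@5 c2@16 c3@16, authorship .1111...23232323.
After op 7 (move_left): buffer="kiyxbikniiyyxxbba" (len 17), cursors c1@4 c2@15 c3@15, authorship .1111...23232323.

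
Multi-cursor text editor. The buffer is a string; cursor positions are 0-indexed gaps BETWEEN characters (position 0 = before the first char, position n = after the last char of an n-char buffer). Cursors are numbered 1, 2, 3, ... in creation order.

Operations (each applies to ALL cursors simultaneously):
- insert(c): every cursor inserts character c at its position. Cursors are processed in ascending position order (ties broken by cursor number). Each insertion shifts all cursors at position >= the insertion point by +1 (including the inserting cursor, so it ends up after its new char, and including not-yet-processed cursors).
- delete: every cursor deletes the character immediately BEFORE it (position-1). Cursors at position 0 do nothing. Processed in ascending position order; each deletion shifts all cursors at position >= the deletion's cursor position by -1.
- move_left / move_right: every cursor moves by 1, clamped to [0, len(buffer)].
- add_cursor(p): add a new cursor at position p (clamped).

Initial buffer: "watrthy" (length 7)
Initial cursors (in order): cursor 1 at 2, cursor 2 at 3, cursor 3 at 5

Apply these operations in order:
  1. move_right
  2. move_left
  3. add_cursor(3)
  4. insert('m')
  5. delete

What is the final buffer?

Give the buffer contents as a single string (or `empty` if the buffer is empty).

After op 1 (move_right): buffer="watrthy" (len 7), cursors c1@3 c2@4 c3@6, authorship .......
After op 2 (move_left): buffer="watrthy" (len 7), cursors c1@2 c2@3 c3@5, authorship .......
After op 3 (add_cursor(3)): buffer="watrthy" (len 7), cursors c1@2 c2@3 c4@3 c3@5, authorship .......
After op 4 (insert('m')): buffer="wamtmmrtmhy" (len 11), cursors c1@3 c2@6 c4@6 c3@9, authorship ..1.24..3..
After op 5 (delete): buffer="watrthy" (len 7), cursors c1@2 c2@3 c4@3 c3@5, authorship .......

Answer: watrthy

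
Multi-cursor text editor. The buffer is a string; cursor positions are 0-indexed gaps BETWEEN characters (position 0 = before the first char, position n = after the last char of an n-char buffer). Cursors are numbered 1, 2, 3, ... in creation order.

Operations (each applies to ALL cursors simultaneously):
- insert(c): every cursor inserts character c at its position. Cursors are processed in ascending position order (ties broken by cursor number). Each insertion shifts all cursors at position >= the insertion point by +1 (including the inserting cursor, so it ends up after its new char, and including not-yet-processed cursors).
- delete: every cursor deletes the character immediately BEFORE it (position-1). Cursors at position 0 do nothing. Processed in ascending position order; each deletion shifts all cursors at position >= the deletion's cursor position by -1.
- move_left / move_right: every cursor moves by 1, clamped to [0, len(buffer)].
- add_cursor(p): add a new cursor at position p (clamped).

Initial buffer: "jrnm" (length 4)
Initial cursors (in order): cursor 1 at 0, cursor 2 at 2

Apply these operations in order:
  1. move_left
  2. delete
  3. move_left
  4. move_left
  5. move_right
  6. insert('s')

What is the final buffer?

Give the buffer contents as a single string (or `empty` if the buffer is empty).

Answer: rssnm

Derivation:
After op 1 (move_left): buffer="jrnm" (len 4), cursors c1@0 c2@1, authorship ....
After op 2 (delete): buffer="rnm" (len 3), cursors c1@0 c2@0, authorship ...
After op 3 (move_left): buffer="rnm" (len 3), cursors c1@0 c2@0, authorship ...
After op 4 (move_left): buffer="rnm" (len 3), cursors c1@0 c2@0, authorship ...
After op 5 (move_right): buffer="rnm" (len 3), cursors c1@1 c2@1, authorship ...
After op 6 (insert('s')): buffer="rssnm" (len 5), cursors c1@3 c2@3, authorship .12..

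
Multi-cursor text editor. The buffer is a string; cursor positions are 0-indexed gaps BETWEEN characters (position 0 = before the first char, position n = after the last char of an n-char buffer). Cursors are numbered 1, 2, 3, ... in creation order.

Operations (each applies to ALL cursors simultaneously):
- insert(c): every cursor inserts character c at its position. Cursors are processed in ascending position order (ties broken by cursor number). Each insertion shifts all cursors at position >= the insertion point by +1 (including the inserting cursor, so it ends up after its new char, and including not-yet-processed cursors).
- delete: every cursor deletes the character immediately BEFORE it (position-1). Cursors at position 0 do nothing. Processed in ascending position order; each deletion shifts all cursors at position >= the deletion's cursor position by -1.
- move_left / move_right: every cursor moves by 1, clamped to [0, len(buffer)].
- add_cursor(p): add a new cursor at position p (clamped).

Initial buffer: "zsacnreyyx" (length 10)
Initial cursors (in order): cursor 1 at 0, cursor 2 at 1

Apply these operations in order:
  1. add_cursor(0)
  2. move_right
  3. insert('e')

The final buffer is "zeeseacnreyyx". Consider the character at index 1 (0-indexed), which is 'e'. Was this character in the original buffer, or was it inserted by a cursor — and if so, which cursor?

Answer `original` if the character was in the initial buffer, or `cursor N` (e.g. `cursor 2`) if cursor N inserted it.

Answer: cursor 1

Derivation:
After op 1 (add_cursor(0)): buffer="zsacnreyyx" (len 10), cursors c1@0 c3@0 c2@1, authorship ..........
After op 2 (move_right): buffer="zsacnreyyx" (len 10), cursors c1@1 c3@1 c2@2, authorship ..........
After op 3 (insert('e')): buffer="zeeseacnreyyx" (len 13), cursors c1@3 c3@3 c2@5, authorship .13.2........
Authorship (.=original, N=cursor N): . 1 3 . 2 . . . . . . . .
Index 1: author = 1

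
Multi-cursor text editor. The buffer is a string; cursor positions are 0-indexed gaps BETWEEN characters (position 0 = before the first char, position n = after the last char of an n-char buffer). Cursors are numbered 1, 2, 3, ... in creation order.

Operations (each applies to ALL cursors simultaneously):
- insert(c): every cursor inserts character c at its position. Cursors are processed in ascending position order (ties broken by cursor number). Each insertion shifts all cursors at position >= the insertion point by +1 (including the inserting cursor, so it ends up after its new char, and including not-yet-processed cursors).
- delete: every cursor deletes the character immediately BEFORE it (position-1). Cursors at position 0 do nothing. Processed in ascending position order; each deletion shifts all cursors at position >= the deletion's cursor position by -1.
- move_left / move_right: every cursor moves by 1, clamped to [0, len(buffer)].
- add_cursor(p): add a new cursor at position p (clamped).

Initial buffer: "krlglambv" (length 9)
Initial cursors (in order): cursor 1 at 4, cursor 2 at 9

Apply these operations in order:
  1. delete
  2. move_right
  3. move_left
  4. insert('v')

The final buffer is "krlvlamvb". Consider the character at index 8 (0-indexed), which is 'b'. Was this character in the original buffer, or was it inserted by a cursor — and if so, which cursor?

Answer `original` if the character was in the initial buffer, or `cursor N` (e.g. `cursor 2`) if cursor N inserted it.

After op 1 (delete): buffer="krllamb" (len 7), cursors c1@3 c2@7, authorship .......
After op 2 (move_right): buffer="krllamb" (len 7), cursors c1@4 c2@7, authorship .......
After op 3 (move_left): buffer="krllamb" (len 7), cursors c1@3 c2@6, authorship .......
After op 4 (insert('v')): buffer="krlvlamvb" (len 9), cursors c1@4 c2@8, authorship ...1...2.
Authorship (.=original, N=cursor N): . . . 1 . . . 2 .
Index 8: author = original

Answer: original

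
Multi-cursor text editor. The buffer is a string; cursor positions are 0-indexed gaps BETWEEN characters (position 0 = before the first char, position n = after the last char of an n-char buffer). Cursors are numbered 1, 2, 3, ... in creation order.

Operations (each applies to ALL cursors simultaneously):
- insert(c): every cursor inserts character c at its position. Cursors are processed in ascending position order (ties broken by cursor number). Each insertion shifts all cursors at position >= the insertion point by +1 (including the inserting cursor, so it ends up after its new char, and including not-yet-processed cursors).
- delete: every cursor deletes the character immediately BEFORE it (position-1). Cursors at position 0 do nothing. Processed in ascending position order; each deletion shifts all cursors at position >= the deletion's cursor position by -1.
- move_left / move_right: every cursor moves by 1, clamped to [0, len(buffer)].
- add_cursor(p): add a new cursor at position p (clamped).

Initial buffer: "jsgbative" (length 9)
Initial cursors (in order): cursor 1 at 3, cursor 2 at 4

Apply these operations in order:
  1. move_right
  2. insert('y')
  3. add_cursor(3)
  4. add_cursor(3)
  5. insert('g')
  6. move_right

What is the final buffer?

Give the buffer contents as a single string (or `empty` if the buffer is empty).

After op 1 (move_right): buffer="jsgbative" (len 9), cursors c1@4 c2@5, authorship .........
After op 2 (insert('y')): buffer="jsgbyaytive" (len 11), cursors c1@5 c2@7, authorship ....1.2....
After op 3 (add_cursor(3)): buffer="jsgbyaytive" (len 11), cursors c3@3 c1@5 c2@7, authorship ....1.2....
After op 4 (add_cursor(3)): buffer="jsgbyaytive" (len 11), cursors c3@3 c4@3 c1@5 c2@7, authorship ....1.2....
After op 5 (insert('g')): buffer="jsgggbygaygtive" (len 15), cursors c3@5 c4@5 c1@8 c2@11, authorship ...34.11.22....
After op 6 (move_right): buffer="jsgggbygaygtive" (len 15), cursors c3@6 c4@6 c1@9 c2@12, authorship ...34.11.22....

Answer: jsgggbygaygtive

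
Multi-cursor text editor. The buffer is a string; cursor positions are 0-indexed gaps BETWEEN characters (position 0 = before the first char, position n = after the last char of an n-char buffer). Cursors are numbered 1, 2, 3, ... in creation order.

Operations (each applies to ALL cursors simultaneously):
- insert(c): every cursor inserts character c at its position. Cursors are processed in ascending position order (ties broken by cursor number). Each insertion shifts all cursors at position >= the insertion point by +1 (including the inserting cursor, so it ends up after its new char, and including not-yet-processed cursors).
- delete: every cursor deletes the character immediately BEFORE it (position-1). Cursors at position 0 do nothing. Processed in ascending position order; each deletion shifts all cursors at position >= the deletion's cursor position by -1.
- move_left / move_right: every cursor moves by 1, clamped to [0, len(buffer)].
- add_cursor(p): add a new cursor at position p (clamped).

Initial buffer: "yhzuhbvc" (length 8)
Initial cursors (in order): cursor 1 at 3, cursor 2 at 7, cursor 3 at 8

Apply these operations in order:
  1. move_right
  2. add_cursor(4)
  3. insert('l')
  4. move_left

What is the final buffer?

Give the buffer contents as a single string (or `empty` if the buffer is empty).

Answer: yhzullhbvcll

Derivation:
After op 1 (move_right): buffer="yhzuhbvc" (len 8), cursors c1@4 c2@8 c3@8, authorship ........
After op 2 (add_cursor(4)): buffer="yhzuhbvc" (len 8), cursors c1@4 c4@4 c2@8 c3@8, authorship ........
After op 3 (insert('l')): buffer="yhzullhbvcll" (len 12), cursors c1@6 c4@6 c2@12 c3@12, authorship ....14....23
After op 4 (move_left): buffer="yhzullhbvcll" (len 12), cursors c1@5 c4@5 c2@11 c3@11, authorship ....14....23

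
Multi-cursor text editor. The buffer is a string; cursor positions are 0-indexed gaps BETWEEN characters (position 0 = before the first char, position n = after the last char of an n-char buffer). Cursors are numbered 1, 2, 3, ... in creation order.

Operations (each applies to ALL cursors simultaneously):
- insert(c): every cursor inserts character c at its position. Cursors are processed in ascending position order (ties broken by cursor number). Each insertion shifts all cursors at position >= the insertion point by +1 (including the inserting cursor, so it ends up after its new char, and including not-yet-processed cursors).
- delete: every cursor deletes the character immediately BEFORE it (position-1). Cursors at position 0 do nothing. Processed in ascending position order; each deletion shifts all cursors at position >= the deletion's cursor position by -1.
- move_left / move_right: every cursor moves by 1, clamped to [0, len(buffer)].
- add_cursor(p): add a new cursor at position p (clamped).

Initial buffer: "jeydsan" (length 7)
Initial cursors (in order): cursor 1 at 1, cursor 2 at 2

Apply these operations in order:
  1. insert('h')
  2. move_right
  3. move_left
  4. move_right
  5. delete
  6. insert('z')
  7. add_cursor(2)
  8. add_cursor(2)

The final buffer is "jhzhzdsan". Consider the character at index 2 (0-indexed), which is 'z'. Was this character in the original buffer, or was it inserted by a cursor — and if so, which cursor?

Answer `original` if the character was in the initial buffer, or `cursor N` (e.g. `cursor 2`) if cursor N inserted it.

After op 1 (insert('h')): buffer="jhehydsan" (len 9), cursors c1@2 c2@4, authorship .1.2.....
After op 2 (move_right): buffer="jhehydsan" (len 9), cursors c1@3 c2@5, authorship .1.2.....
After op 3 (move_left): buffer="jhehydsan" (len 9), cursors c1@2 c2@4, authorship .1.2.....
After op 4 (move_right): buffer="jhehydsan" (len 9), cursors c1@3 c2@5, authorship .1.2.....
After op 5 (delete): buffer="jhhdsan" (len 7), cursors c1@2 c2@3, authorship .12....
After op 6 (insert('z')): buffer="jhzhzdsan" (len 9), cursors c1@3 c2@5, authorship .1122....
After op 7 (add_cursor(2)): buffer="jhzhzdsan" (len 9), cursors c3@2 c1@3 c2@5, authorship .1122....
After op 8 (add_cursor(2)): buffer="jhzhzdsan" (len 9), cursors c3@2 c4@2 c1@3 c2@5, authorship .1122....
Authorship (.=original, N=cursor N): . 1 1 2 2 . . . .
Index 2: author = 1

Answer: cursor 1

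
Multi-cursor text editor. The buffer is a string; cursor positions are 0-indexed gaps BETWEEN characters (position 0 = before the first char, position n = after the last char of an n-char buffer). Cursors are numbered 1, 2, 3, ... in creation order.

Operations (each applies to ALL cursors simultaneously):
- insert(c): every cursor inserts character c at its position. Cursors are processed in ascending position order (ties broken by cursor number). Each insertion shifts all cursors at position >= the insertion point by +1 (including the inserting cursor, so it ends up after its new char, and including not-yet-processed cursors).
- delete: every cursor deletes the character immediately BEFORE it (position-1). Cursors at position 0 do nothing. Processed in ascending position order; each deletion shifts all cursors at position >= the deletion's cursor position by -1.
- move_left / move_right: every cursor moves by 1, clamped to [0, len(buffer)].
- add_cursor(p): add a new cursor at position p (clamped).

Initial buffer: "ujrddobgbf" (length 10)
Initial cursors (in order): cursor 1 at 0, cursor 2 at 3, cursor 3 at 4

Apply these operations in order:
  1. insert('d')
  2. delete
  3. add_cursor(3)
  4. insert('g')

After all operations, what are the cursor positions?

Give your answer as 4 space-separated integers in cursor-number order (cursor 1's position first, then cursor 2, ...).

Answer: 1 6 8 6

Derivation:
After op 1 (insert('d')): buffer="dujrddddobgbf" (len 13), cursors c1@1 c2@5 c3@7, authorship 1...2.3......
After op 2 (delete): buffer="ujrddobgbf" (len 10), cursors c1@0 c2@3 c3@4, authorship ..........
After op 3 (add_cursor(3)): buffer="ujrddobgbf" (len 10), cursors c1@0 c2@3 c4@3 c3@4, authorship ..........
After op 4 (insert('g')): buffer="gujrggdgdobgbf" (len 14), cursors c1@1 c2@6 c4@6 c3@8, authorship 1...24.3......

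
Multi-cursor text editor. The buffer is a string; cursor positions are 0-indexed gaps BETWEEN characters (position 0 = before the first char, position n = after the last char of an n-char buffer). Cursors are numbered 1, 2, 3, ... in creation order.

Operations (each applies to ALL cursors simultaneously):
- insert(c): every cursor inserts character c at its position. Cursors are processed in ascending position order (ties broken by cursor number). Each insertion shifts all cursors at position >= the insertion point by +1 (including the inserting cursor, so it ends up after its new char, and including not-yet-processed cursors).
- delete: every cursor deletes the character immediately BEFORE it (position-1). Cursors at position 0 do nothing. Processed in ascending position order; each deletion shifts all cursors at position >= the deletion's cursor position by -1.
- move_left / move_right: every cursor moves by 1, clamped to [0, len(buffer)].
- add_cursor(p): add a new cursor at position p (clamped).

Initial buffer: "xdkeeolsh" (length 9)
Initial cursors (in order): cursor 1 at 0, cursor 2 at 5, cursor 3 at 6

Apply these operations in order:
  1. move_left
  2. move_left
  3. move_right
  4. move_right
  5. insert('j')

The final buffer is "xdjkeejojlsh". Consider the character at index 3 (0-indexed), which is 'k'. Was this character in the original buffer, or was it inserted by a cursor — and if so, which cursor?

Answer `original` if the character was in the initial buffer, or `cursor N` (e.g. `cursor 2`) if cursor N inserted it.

After op 1 (move_left): buffer="xdkeeolsh" (len 9), cursors c1@0 c2@4 c3@5, authorship .........
After op 2 (move_left): buffer="xdkeeolsh" (len 9), cursors c1@0 c2@3 c3@4, authorship .........
After op 3 (move_right): buffer="xdkeeolsh" (len 9), cursors c1@1 c2@4 c3@5, authorship .........
After op 4 (move_right): buffer="xdkeeolsh" (len 9), cursors c1@2 c2@5 c3@6, authorship .........
After op 5 (insert('j')): buffer="xdjkeejojlsh" (len 12), cursors c1@3 c2@7 c3@9, authorship ..1...2.3...
Authorship (.=original, N=cursor N): . . 1 . . . 2 . 3 . . .
Index 3: author = original

Answer: original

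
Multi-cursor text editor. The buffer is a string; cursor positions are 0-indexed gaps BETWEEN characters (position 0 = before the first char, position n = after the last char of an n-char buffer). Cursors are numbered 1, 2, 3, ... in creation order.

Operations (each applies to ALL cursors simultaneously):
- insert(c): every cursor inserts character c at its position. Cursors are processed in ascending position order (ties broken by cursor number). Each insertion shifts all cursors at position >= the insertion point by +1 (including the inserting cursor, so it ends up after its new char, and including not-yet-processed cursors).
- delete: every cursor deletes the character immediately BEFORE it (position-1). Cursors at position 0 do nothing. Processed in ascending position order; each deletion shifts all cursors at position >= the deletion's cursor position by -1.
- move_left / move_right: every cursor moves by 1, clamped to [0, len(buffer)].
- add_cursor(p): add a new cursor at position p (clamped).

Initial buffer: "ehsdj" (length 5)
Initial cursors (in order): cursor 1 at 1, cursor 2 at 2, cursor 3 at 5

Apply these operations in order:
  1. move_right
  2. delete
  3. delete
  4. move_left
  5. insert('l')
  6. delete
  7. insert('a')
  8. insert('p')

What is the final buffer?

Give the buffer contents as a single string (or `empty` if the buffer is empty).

After op 1 (move_right): buffer="ehsdj" (len 5), cursors c1@2 c2@3 c3@5, authorship .....
After op 2 (delete): buffer="ed" (len 2), cursors c1@1 c2@1 c3@2, authorship ..
After op 3 (delete): buffer="" (len 0), cursors c1@0 c2@0 c3@0, authorship 
After op 4 (move_left): buffer="" (len 0), cursors c1@0 c2@0 c3@0, authorship 
After op 5 (insert('l')): buffer="lll" (len 3), cursors c1@3 c2@3 c3@3, authorship 123
After op 6 (delete): buffer="" (len 0), cursors c1@0 c2@0 c3@0, authorship 
After op 7 (insert('a')): buffer="aaa" (len 3), cursors c1@3 c2@3 c3@3, authorship 123
After op 8 (insert('p')): buffer="aaappp" (len 6), cursors c1@6 c2@6 c3@6, authorship 123123

Answer: aaappp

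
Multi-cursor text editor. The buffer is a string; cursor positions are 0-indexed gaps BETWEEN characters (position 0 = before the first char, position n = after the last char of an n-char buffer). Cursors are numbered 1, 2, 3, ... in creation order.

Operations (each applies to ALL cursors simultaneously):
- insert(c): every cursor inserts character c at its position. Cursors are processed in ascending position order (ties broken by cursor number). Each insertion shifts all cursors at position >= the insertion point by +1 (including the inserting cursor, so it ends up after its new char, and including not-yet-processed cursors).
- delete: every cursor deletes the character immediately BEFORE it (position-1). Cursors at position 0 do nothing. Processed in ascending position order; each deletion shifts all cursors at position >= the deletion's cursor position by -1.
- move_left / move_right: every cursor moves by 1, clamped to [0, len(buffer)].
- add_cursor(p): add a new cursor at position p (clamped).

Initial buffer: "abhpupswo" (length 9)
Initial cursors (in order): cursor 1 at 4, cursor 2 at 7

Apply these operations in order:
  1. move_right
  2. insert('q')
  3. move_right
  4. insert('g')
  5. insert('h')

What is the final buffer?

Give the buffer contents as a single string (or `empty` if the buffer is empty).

Answer: abhpuqpghswqogh

Derivation:
After op 1 (move_right): buffer="abhpupswo" (len 9), cursors c1@5 c2@8, authorship .........
After op 2 (insert('q')): buffer="abhpuqpswqo" (len 11), cursors c1@6 c2@10, authorship .....1...2.
After op 3 (move_right): buffer="abhpuqpswqo" (len 11), cursors c1@7 c2@11, authorship .....1...2.
After op 4 (insert('g')): buffer="abhpuqpgswqog" (len 13), cursors c1@8 c2@13, authorship .....1.1..2.2
After op 5 (insert('h')): buffer="abhpuqpghswqogh" (len 15), cursors c1@9 c2@15, authorship .....1.11..2.22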